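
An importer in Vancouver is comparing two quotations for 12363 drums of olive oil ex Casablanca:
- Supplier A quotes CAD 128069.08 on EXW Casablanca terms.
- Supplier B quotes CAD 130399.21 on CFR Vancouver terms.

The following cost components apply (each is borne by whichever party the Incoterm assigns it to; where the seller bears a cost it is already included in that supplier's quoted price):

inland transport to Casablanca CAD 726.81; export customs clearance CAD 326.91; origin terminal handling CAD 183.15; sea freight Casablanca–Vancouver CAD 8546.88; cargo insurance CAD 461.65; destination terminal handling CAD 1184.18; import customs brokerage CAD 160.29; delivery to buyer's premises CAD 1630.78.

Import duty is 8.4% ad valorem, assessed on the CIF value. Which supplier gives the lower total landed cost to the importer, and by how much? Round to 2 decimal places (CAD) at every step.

Supplier B is cheaper by CAD 8079.73

Supplier A (EXW):
CIF value = EXW price + inland to port + export clearance + origin terminal + freight + insurance = 128069.08 + 726.81 + 326.91 + 183.15 + 8546.88 + 461.65 = 138314.48
Import duty = 138314.48 × 8.4% = 11618.42
Buyer bears (A): 726.81 + 326.91 + 183.15 + 8546.88 + 461.65 + 1184.18 + 160.29 + 1630.78 = 13220.65
Landed cost (A) = invoice 128069.08 + 13220.65 + duty 11618.42 = 152908.15
Supplier B (CFR):
CIF value = CFR price + insurance = 130399.21 + 461.65 = 130860.86
Import duty = 130860.86 × 8.4% = 10992.31
Buyer bears (B): 461.65 + 1184.18 + 160.29 + 1630.78 = 3436.90
Landed cost (B) = invoice 130399.21 + 3436.90 + duty 10992.31 = 144828.42
Difference = |152908.15 − 144828.42| = 8079.73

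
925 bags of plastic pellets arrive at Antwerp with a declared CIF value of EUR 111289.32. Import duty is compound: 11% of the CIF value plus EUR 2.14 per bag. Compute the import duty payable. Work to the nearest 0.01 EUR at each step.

Import duty: EUR 14221.33

Ad valorem component: 111289.32 × 11% = 12241.83
Specific component: 925 × 2.14 = 1979.50
Import duty = 12241.83 + 1979.50 = 14221.33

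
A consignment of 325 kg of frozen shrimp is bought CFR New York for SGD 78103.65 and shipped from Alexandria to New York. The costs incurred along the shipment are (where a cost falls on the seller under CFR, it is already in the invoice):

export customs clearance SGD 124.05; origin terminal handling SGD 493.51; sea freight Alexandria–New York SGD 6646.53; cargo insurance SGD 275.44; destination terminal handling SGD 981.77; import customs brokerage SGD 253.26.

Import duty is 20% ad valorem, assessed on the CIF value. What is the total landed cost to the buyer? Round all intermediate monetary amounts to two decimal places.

Total landed cost: SGD 95289.94

CFR: the seller pays costs through ocean freight to the destination port, but not insurance.
Already in the invoice (seller's account under CFR): export clearance, origin terminal, freight — exclude.
CIF value = CFR price + insurance = 78103.65 + 275.44 = 78379.09
Import duty = 78379.09 × 20% = 15675.82
Buyer bears: insurance 275.44 + destination terminal 981.77 + brokerage 253.26 + duty 15675.82 = 17186.29
Landed cost = invoice 78103.65 + 17186.29 = 95289.94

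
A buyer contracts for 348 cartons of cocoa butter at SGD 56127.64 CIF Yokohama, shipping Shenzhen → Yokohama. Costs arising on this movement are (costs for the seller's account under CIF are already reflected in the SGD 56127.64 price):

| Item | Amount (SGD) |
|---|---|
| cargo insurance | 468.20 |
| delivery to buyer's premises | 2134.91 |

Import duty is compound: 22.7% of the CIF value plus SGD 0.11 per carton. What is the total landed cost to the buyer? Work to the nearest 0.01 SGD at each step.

Total landed cost: SGD 71041.80

CIF: the seller pays costs through ocean freight and marine insurance to the destination port.
Already in the invoice (seller's account under CIF): insurance — exclude.
The CIF price already equals the CIF value: 56127.64
Ad valorem component: 56127.64 × 22.7% = 12740.97
Specific component: 348 × 0.11 = 38.28
Import duty = 12740.97 + 38.28 = 12779.25
Buyer bears: delivery 2134.91 + duty 12779.25 = 14914.16
Landed cost = invoice 56127.64 + 14914.16 = 71041.80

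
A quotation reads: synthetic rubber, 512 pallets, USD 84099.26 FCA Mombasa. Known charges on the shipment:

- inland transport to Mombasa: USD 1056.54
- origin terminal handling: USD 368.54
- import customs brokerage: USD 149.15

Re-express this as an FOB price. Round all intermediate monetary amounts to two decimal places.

Not relevant to the conversion: inland to port — on the seller under both FCA and FOB; already in the FCA price and stays in the FOB price. brokerage — on the buyer under both terms; not part of either seller's price.
From FCA to FOB, the seller additionally bears: origin terminal.
FOB price = 84099.26 + 368.54 = 84467.80

FOB price: USD 84467.80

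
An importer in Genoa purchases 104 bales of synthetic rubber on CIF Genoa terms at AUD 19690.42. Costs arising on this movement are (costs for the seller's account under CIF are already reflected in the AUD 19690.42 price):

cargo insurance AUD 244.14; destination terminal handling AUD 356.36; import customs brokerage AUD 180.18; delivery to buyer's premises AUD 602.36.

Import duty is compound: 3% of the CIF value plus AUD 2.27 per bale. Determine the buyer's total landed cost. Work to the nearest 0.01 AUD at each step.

CIF: the seller pays costs through ocean freight and marine insurance to the destination port.
Already in the invoice (seller's account under CIF): insurance — exclude.
The CIF price already equals the CIF value: 19690.42
Ad valorem component: 19690.42 × 3% = 590.71
Specific component: 104 × 2.27 = 236.08
Import duty = 590.71 + 236.08 = 826.79
Buyer bears: destination terminal 356.36 + brokerage 180.18 + delivery 602.36 + duty 826.79 = 1965.69
Landed cost = invoice 19690.42 + 1965.69 = 21656.11

Total landed cost: AUD 21656.11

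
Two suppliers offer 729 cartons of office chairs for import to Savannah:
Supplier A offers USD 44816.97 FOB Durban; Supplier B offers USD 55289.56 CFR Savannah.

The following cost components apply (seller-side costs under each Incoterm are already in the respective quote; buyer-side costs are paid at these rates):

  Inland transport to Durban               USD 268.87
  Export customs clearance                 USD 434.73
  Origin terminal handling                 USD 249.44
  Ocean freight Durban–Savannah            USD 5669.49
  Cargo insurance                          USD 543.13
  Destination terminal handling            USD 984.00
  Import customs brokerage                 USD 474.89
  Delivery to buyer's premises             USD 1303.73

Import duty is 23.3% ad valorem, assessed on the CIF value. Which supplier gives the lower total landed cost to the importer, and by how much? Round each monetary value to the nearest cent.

Supplier A is cheaper by USD 5922.23

Supplier A (FOB):
CIF value = FOB price + freight + insurance = 44816.97 + 5669.49 + 543.13 = 51029.59
Import duty = 51029.59 × 23.3% = 11889.89
Buyer bears (A): 5669.49 + 543.13 + 984.00 + 474.89 + 1303.73 = 8975.24
Landed cost (A) = invoice 44816.97 + 8975.24 + duty 11889.89 = 65682.10
Supplier B (CFR):
CIF value = CFR price + insurance = 55289.56 + 543.13 = 55832.69
Import duty = 55832.69 × 23.3% = 13009.02
Buyer bears (B): 543.13 + 984.00 + 474.89 + 1303.73 = 3305.75
Landed cost (B) = invoice 55289.56 + 3305.75 + duty 13009.02 = 71604.33
Difference = |65682.10 − 71604.33| = 5922.23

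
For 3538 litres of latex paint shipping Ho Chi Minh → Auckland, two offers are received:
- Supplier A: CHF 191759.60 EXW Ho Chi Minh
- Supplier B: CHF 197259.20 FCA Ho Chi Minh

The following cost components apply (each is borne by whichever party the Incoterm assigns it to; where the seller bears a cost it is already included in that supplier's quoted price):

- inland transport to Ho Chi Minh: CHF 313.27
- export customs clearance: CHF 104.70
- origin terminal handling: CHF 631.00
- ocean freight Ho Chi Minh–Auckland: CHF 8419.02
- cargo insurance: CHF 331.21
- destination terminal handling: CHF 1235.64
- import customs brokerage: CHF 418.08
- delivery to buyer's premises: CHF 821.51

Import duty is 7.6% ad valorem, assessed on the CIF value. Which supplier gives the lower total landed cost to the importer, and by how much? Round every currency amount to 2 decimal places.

Supplier A (EXW):
CIF value = EXW price + inland to port + export clearance + origin terminal + freight + insurance = 191759.60 + 313.27 + 104.70 + 631.00 + 8419.02 + 331.21 = 201558.80
Import duty = 201558.80 × 7.6% = 15318.47
Buyer bears (A): 313.27 + 104.70 + 631.00 + 8419.02 + 331.21 + 1235.64 + 418.08 + 821.51 = 12274.43
Landed cost (A) = invoice 191759.60 + 12274.43 + duty 15318.47 = 219352.50
Supplier B (FCA):
CIF value = FCA price + origin terminal + freight + insurance = 197259.20 + 631.00 + 8419.02 + 331.21 = 206640.43
Import duty = 206640.43 × 7.6% = 15704.67
Buyer bears (B): 631.00 + 8419.02 + 331.21 + 1235.64 + 418.08 + 821.51 = 11856.46
Landed cost (B) = invoice 197259.20 + 11856.46 + duty 15704.67 = 224820.33
Difference = |219352.50 − 224820.33| = 5467.83

Supplier A is cheaper by CHF 5467.83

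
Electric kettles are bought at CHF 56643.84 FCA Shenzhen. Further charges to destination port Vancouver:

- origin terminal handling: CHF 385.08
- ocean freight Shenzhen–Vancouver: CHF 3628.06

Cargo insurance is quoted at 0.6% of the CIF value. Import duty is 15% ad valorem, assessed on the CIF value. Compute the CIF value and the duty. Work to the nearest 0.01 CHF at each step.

Let C be the CIF value. C = FCA price + pre-shipment costs + freight + 0.6% × C
C − 0.6% × C = 56643.84 + 385.08 + 3628.06
0.994 × C = 60656.98
C = 60656.98 / 0.994 = 61023.12
Insurance premium = 0.6% × 61023.12 = 366.14
Import duty = 61023.12 × 15% = 9153.47

CIF value: CHF 61023.12; import duty: CHF 9153.47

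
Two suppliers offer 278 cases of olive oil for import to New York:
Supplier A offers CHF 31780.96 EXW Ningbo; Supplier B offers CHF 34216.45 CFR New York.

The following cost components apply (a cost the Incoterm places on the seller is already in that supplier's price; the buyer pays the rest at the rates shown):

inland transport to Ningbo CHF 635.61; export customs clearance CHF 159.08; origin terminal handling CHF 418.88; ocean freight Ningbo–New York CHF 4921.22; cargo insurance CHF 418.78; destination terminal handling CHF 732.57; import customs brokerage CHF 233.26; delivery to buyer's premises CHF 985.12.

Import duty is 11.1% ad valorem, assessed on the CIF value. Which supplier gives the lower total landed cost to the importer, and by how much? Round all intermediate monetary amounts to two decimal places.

Supplier A (EXW):
CIF value = EXW price + inland to port + export clearance + origin terminal + freight + insurance = 31780.96 + 635.61 + 159.08 + 418.88 + 4921.22 + 418.78 = 38334.53
Import duty = 38334.53 × 11.1% = 4255.13
Buyer bears (A): 635.61 + 159.08 + 418.88 + 4921.22 + 418.78 + 732.57 + 233.26 + 985.12 = 8504.52
Landed cost (A) = invoice 31780.96 + 8504.52 + duty 4255.13 = 44540.61
Supplier B (CFR):
CIF value = CFR price + insurance = 34216.45 + 418.78 = 34635.23
Import duty = 34635.23 × 11.1% = 3844.51
Buyer bears (B): 418.78 + 732.57 + 233.26 + 985.12 = 2369.73
Landed cost (B) = invoice 34216.45 + 2369.73 + duty 3844.51 = 40430.69
Difference = |44540.61 − 40430.69| = 4109.92

Supplier B is cheaper by CHF 4109.92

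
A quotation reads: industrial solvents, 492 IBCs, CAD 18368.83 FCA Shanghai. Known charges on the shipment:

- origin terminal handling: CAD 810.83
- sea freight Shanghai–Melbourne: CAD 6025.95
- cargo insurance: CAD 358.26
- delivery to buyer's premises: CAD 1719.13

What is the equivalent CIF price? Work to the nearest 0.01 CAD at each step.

Not relevant to the conversion: delivery — on the buyer under both terms; not part of either seller's price.
From FCA to CIF, the seller additionally bears: origin terminal, freight, insurance.
CIF price = 18368.83 + 810.83 + 6025.95 + 358.26 = 25563.87

CIF price: CAD 25563.87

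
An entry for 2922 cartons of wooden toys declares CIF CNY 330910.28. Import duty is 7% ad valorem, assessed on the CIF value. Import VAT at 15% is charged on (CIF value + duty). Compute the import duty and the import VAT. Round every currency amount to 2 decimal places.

Import duty = 330910.28 × 7% = 23163.72
VAT base = CIF + duty = 330910.28 + 23163.72 = 354074.00
Import VAT = 354074.00 × 15% = 53111.10

Import duty: CNY 23163.72; import VAT: CNY 53111.10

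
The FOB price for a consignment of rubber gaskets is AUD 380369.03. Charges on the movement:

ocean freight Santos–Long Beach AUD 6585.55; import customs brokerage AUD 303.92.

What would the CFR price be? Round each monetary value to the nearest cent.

CFR price: AUD 386954.58

Not relevant to the conversion: brokerage — on the buyer under both terms; not part of either seller's price.
From FOB to CFR, the seller additionally bears: freight.
CFR price = 380369.03 + 6585.55 = 386954.58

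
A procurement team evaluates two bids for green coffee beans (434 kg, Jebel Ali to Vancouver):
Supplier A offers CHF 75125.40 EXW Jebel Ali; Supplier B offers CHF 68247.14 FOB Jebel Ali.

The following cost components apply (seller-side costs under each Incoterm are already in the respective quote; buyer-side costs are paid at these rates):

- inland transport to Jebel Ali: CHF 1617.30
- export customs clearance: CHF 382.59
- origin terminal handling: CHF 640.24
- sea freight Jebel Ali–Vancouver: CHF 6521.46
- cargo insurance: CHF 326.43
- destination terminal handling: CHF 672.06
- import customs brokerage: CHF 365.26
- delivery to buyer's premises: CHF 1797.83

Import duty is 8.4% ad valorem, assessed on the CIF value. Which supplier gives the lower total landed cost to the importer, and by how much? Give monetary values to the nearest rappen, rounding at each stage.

Supplier B is cheaper by CHF 10317.94

Supplier A (EXW):
CIF value = EXW price + inland to port + export clearance + origin terminal + freight + insurance = 75125.40 + 1617.30 + 382.59 + 640.24 + 6521.46 + 326.43 = 84613.42
Import duty = 84613.42 × 8.4% = 7107.53
Buyer bears (A): 1617.30 + 382.59 + 640.24 + 6521.46 + 326.43 + 672.06 + 365.26 + 1797.83 = 12323.17
Landed cost (A) = invoice 75125.40 + 12323.17 + duty 7107.53 = 94556.10
Supplier B (FOB):
CIF value = FOB price + freight + insurance = 68247.14 + 6521.46 + 326.43 = 75095.03
Import duty = 75095.03 × 8.4% = 6307.98
Buyer bears (B): 6521.46 + 326.43 + 672.06 + 365.26 + 1797.83 = 9683.04
Landed cost (B) = invoice 68247.14 + 9683.04 + duty 6307.98 = 84238.16
Difference = |94556.10 − 84238.16| = 10317.94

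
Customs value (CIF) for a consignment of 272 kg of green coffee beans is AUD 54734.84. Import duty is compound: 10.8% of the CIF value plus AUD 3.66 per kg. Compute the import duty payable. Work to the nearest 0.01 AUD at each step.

Import duty: AUD 6906.88

Ad valorem component: 54734.84 × 10.8% = 5911.36
Specific component: 272 × 3.66 = 995.52
Import duty = 5911.36 + 995.52 = 6906.88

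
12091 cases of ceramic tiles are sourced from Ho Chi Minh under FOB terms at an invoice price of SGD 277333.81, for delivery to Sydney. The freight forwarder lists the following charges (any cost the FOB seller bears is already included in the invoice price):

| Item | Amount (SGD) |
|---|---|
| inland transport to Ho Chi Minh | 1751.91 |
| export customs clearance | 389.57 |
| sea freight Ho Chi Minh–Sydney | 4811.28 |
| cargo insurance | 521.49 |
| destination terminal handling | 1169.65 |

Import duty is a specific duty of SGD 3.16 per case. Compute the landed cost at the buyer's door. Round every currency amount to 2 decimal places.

Total landed cost: SGD 322043.79

FOB: the seller bears costs until goods are on board at the origin port; the buyer bears freight, insurance and all costs thereafter.
Already in the invoice (seller's account under FOB): inland to port, export clearance — exclude.
CIF value = FOB price + freight + insurance = 277333.81 + 4811.28 + 521.49 = 282666.58
Import duty = 12091 × 3.16 = 38207.56
Buyer bears: freight 4811.28 + insurance 521.49 + destination terminal 1169.65 + duty 38207.56 = 44709.98
Landed cost = invoice 277333.81 + 44709.98 = 322043.79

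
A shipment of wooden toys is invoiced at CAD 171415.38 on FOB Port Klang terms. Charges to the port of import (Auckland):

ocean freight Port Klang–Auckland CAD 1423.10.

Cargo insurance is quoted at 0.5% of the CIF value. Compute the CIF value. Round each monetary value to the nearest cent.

CIF value: CAD 173707.02

Let C be the CIF value. C = FOB price + freight + 0.5% × C
C − 0.5% × C = 171415.38 + 1423.10
0.995 × C = 172838.48
C = 172838.48 / 0.995 = 173707.02
Insurance premium = 0.5% × 173707.02 = 868.54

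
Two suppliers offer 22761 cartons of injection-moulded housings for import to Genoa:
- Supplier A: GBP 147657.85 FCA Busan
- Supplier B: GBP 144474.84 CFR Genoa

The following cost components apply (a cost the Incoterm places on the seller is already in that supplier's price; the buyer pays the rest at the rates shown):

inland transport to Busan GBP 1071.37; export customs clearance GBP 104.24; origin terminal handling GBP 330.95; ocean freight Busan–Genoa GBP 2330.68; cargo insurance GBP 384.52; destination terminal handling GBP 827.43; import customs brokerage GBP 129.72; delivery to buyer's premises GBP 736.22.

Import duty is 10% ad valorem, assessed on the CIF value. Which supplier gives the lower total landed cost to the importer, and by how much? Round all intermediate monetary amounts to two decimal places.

Supplier A (FCA):
CIF value = FCA price + origin terminal + freight + insurance = 147657.85 + 330.95 + 2330.68 + 384.52 = 150704.00
Import duty = 150704.00 × 10% = 15070.40
Buyer bears (A): 330.95 + 2330.68 + 384.52 + 827.43 + 129.72 + 736.22 = 4739.52
Landed cost (A) = invoice 147657.85 + 4739.52 + duty 15070.40 = 167467.77
Supplier B (CFR):
CIF value = CFR price + insurance = 144474.84 + 384.52 = 144859.36
Import duty = 144859.36 × 10% = 14485.94
Buyer bears (B): 384.52 + 827.43 + 129.72 + 736.22 = 2077.89
Landed cost (B) = invoice 144474.84 + 2077.89 + duty 14485.94 = 161038.67
Difference = |167467.77 − 161038.67| = 6429.10

Supplier B is cheaper by GBP 6429.10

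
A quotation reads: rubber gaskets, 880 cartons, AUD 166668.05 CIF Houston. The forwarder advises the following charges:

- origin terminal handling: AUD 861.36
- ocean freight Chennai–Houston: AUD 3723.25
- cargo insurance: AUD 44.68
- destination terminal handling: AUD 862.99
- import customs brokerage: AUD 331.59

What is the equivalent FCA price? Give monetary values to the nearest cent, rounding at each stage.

FCA price: AUD 162038.76

Not relevant to the conversion: brokerage, destination terminal — on the buyer under both terms; not part of either seller's price.
From CIF to FCA, the seller no longer bears: origin terminal, freight, insurance.
FCA price = 166668.05 − 861.36 − 3723.25 − 44.68 = 162038.76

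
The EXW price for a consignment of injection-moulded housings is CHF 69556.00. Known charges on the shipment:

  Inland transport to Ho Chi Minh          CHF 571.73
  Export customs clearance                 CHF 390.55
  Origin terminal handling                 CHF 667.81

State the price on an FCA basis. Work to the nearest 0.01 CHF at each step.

FCA price: CHF 70518.28

Not relevant to the conversion: origin terminal — on the buyer under both terms; not part of either seller's price.
From EXW to FCA, the seller additionally bears: inland to port, export clearance.
FCA price = 69556.00 + 571.73 + 390.55 = 70518.28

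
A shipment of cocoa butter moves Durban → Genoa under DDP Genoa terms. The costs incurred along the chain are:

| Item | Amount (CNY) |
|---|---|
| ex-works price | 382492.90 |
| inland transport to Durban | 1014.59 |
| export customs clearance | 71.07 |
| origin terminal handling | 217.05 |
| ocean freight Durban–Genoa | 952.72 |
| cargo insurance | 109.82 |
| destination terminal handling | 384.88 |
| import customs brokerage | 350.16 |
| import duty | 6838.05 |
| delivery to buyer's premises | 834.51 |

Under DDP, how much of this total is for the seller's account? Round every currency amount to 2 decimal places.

DDP: the seller bears all costs including import duty.
Seller's account: goods 382492.90 + inland to port 1014.59 + export clearance 71.07 + origin terminal 217.05 + freight 952.72 + insurance 109.82 + destination terminal 384.88 + brokerage 350.16 + duty 6838.05 + delivery 834.51 = 393265.75
Buyer's account: 0.00

Seller's account: CNY 393265.75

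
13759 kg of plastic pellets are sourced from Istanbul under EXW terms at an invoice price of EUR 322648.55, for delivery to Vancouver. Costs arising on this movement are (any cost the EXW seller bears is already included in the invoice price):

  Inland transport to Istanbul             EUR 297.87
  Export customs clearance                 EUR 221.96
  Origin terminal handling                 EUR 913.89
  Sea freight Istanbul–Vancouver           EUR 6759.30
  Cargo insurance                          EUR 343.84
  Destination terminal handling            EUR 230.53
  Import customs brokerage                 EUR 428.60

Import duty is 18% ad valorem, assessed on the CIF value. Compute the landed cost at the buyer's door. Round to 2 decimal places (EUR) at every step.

Total landed cost: EUR 391457.91

EXW: the seller makes goods available at their premises; the buyer bears all onward costs.
CIF value = EXW price + inland to port + export clearance + origin terminal + freight + insurance = 322648.55 + 297.87 + 221.96 + 913.89 + 6759.30 + 343.84 = 331185.41
Import duty = 331185.41 × 18% = 59613.37
Buyer bears: inland to port 297.87 + export clearance 221.96 + origin terminal 913.89 + freight 6759.30 + insurance 343.84 + destination terminal 230.53 + brokerage 428.60 + duty 59613.37 = 68809.36
Landed cost = invoice 322648.55 + 68809.36 = 391457.91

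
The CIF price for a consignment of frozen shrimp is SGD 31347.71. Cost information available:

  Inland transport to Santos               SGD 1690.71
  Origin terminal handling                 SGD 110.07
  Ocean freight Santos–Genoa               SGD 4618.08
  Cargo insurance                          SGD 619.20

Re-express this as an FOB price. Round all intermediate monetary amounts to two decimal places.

Not relevant to the conversion: origin terminal, inland to port — on the seller under both CIF and FOB; already in the CIF price and stays in the FOB price.
From CIF to FOB, the seller no longer bears: freight, insurance.
FOB price = 31347.71 − 4618.08 − 619.20 = 26110.43

FOB price: SGD 26110.43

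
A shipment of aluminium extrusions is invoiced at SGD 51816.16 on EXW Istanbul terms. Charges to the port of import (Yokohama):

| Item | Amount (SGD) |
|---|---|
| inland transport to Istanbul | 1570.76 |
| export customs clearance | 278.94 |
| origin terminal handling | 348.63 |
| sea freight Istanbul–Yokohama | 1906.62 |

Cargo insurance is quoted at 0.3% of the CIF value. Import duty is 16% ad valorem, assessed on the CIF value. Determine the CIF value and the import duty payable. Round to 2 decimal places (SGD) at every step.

CIF value: SGD 56089.38; import duty: SGD 8974.30

Let C be the CIF value. C = EXW price + pre-shipment costs + freight + 0.3% × C
C − 0.3% × C = 51816.16 + 1570.76 + 278.94 + 348.63 + 1906.62
0.997 × C = 55921.11
C = 55921.11 / 0.997 = 56089.38
Insurance premium = 0.3% × 56089.38 = 168.27
Import duty = 56089.38 × 16% = 8974.30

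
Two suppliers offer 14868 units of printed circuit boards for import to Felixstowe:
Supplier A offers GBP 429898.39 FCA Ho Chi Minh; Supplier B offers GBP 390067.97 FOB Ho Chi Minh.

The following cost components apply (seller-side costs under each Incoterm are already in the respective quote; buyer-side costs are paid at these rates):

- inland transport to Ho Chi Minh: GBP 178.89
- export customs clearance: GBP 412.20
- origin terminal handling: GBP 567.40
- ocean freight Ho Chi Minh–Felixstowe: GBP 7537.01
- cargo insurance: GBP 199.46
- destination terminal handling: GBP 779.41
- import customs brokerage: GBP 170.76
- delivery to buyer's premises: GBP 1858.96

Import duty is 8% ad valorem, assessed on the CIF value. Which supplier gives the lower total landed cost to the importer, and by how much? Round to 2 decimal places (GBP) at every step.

Supplier A (FCA):
CIF value = FCA price + origin terminal + freight + insurance = 429898.39 + 567.40 + 7537.01 + 199.46 = 438202.26
Import duty = 438202.26 × 8% = 35056.18
Buyer bears (A): 567.40 + 7537.01 + 199.46 + 779.41 + 170.76 + 1858.96 = 11113.00
Landed cost (A) = invoice 429898.39 + 11113.00 + duty 35056.18 = 476067.57
Supplier B (FOB):
CIF value = FOB price + freight + insurance = 390067.97 + 7537.01 + 199.46 = 397804.44
Import duty = 397804.44 × 8% = 31824.36
Buyer bears (B): 7537.01 + 199.46 + 779.41 + 170.76 + 1858.96 = 10545.60
Landed cost (B) = invoice 390067.97 + 10545.60 + duty 31824.36 = 432437.93
Difference = |476067.57 − 432437.93| = 43629.64

Supplier B is cheaper by GBP 43629.64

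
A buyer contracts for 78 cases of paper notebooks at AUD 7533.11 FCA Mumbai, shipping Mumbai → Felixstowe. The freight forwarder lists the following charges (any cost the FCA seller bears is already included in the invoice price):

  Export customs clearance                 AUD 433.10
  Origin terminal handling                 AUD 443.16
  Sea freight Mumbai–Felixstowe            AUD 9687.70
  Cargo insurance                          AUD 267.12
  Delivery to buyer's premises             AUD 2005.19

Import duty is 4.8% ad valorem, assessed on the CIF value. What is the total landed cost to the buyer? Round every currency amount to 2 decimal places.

FCA: the seller delivers export-cleared goods to the carrier; the buyer bears costs from that point.
Already in the invoice (seller's account under FCA): export clearance — exclude.
CIF value = FCA price + origin terminal + freight + insurance = 7533.11 + 443.16 + 9687.70 + 267.12 = 17931.09
Import duty = 17931.09 × 4.8% = 860.69
Buyer bears: origin terminal 443.16 + freight 9687.70 + insurance 267.12 + delivery 2005.19 + duty 860.69 = 13263.86
Landed cost = invoice 7533.11 + 13263.86 = 20796.97

Total landed cost: AUD 20796.97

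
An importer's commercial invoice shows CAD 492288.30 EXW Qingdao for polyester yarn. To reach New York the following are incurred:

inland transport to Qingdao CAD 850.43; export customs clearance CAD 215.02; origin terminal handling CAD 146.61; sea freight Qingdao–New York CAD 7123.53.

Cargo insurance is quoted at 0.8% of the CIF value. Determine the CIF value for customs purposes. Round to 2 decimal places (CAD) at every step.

CIF value: CAD 504661.18

Let C be the CIF value. C = EXW price + pre-shipment costs + freight + 0.8% × C
C − 0.8% × C = 492288.30 + 850.43 + 215.02 + 146.61 + 7123.53
0.992 × C = 500623.89
C = 500623.89 / 0.992 = 504661.18
Insurance premium = 0.8% × 504661.18 = 4037.29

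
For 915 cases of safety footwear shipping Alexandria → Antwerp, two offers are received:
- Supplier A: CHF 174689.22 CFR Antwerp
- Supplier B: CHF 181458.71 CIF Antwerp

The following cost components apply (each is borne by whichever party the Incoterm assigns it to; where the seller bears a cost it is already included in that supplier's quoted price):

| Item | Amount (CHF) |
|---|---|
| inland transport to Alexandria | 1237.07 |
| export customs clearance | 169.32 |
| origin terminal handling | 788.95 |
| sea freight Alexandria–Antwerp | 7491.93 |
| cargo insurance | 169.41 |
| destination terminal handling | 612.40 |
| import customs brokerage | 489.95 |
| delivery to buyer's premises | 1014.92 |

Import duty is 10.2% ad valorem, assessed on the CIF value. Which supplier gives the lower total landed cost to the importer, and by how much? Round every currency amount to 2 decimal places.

Supplier A (CFR):
CIF value = CFR price + insurance = 174689.22 + 169.41 = 174858.63
Import duty = 174858.63 × 10.2% = 17835.58
Buyer bears (A): 169.41 + 612.40 + 489.95 + 1014.92 = 2286.68
Landed cost (A) = invoice 174689.22 + 2286.68 + duty 17835.58 = 194811.48
Supplier B (CIF):
The CIF price already equals the CIF value: 181458.71
Import duty = 181458.71 × 10.2% = 18508.79
Buyer bears (B): 612.40 + 489.95 + 1014.92 = 2117.27
Landed cost (B) = invoice 181458.71 + 2117.27 + duty 18508.79 = 202084.77
Difference = |194811.48 − 202084.77| = 7273.29

Supplier A is cheaper by CHF 7273.29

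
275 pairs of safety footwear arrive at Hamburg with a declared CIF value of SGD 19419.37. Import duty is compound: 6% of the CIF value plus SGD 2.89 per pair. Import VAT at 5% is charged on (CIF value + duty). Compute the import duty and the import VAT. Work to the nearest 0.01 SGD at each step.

Import duty: SGD 1959.91; import VAT: SGD 1068.96

Ad valorem component: 19419.37 × 6% = 1165.16
Specific component: 275 × 2.89 = 794.75
Import duty = 1165.16 + 794.75 = 1959.91
VAT base = CIF + duty = 19419.37 + 1959.91 = 21379.28
Import VAT = 21379.28 × 5% = 1068.96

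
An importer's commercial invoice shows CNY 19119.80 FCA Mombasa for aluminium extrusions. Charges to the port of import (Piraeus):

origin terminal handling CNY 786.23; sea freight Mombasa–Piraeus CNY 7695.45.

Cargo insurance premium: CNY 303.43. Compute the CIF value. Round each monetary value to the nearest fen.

CIF value: CNY 27904.91

CIF = FCA price + pre-shipment costs + freight + insurance
CIF = 19119.80 + 786.23 + 7695.45 + 303.43 = 27904.91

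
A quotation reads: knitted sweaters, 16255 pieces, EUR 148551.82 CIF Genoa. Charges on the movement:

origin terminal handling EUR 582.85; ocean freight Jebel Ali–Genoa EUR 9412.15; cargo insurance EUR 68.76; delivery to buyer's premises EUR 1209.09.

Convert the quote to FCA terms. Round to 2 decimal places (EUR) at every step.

Not relevant to the conversion: delivery — on the buyer under both terms; not part of either seller's price.
From CIF to FCA, the seller no longer bears: origin terminal, freight, insurance.
FCA price = 148551.82 − 582.85 − 9412.15 − 68.76 = 138488.06

FCA price: EUR 138488.06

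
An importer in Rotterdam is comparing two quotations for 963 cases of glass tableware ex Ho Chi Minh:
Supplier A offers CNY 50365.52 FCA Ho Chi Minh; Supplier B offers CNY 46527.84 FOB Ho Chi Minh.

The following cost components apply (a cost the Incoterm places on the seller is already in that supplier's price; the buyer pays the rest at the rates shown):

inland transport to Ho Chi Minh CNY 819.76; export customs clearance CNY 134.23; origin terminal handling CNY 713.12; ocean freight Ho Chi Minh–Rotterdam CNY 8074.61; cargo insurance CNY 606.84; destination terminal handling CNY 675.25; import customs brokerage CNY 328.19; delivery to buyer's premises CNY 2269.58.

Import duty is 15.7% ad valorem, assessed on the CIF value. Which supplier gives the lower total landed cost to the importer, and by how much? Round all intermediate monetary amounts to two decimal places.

Supplier A (FCA):
CIF value = FCA price + origin terminal + freight + insurance = 50365.52 + 713.12 + 8074.61 + 606.84 = 59760.09
Import duty = 59760.09 × 15.7% = 9382.33
Buyer bears (A): 713.12 + 8074.61 + 606.84 + 675.25 + 328.19 + 2269.58 = 12667.59
Landed cost (A) = invoice 50365.52 + 12667.59 + duty 9382.33 = 72415.44
Supplier B (FOB):
CIF value = FOB price + freight + insurance = 46527.84 + 8074.61 + 606.84 = 55209.29
Import duty = 55209.29 × 15.7% = 8667.86
Buyer bears (B): 8074.61 + 606.84 + 675.25 + 328.19 + 2269.58 = 11954.47
Landed cost (B) = invoice 46527.84 + 11954.47 + duty 8667.86 = 67150.17
Difference = |72415.44 − 67150.17| = 5265.27

Supplier B is cheaper by CNY 5265.27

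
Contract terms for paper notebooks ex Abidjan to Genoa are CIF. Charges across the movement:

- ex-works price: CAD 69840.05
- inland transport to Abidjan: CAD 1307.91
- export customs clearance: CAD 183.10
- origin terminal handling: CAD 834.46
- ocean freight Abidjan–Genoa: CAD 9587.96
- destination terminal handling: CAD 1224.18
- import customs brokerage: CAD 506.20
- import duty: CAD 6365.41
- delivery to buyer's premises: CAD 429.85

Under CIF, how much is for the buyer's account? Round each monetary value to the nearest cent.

CIF: the seller pays costs through ocean freight and marine insurance to the destination port.
Seller's account: goods 69840.05 + inland to port 1307.91 + export clearance 183.10 + origin terminal 834.46 + freight 9587.96 = 81753.48
Buyer's account: destination terminal 1224.18 + brokerage 506.20 + duty 6365.41 + delivery 429.85 = 8525.64

Buyer's account: CAD 8525.64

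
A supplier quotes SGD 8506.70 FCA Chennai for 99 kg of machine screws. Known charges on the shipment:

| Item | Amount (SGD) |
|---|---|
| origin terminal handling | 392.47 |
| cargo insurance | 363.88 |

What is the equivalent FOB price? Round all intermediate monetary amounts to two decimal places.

FOB price: SGD 8899.17

Not relevant to the conversion: insurance — on the buyer under both terms; not part of either seller's price.
From FCA to FOB, the seller additionally bears: origin terminal.
FOB price = 8506.70 + 392.47 = 8899.17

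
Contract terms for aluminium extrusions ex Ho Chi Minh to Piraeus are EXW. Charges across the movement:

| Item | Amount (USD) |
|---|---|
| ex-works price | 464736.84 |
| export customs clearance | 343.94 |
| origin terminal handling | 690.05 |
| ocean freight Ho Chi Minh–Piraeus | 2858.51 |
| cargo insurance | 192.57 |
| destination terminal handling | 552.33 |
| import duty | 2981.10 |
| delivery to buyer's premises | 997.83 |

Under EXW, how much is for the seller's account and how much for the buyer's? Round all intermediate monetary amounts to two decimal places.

EXW: the seller makes goods available at their premises; the buyer bears all onward costs.
Seller's account: goods 464736.84 = 464736.84
Buyer's account: export clearance 343.94 + origin terminal 690.05 + freight 2858.51 + insurance 192.57 + destination terminal 552.33 + duty 2981.10 + delivery 997.83 = 8616.33

Seller: USD 464736.84; buyer: USD 8616.33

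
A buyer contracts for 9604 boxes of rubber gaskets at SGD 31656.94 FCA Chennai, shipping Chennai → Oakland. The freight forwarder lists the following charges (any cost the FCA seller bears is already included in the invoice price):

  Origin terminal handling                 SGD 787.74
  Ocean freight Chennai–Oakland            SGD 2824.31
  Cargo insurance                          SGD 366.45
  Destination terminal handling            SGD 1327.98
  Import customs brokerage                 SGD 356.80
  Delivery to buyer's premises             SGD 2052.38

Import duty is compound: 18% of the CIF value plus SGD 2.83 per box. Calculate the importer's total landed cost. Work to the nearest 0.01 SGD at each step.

FCA: the seller delivers export-cleared goods to the carrier; the buyer bears costs from that point.
CIF value = FCA price + origin terminal + freight + insurance = 31656.94 + 787.74 + 2824.31 + 366.45 = 35635.44
Ad valorem component: 35635.44 × 18% = 6414.38
Specific component: 9604 × 2.83 = 27179.32
Import duty = 6414.38 + 27179.32 = 33593.70
Buyer bears: origin terminal 787.74 + freight 2824.31 + insurance 366.45 + destination terminal 1327.98 + brokerage 356.80 + delivery 2052.38 + duty 33593.70 = 41309.36
Landed cost = invoice 31656.94 + 41309.36 = 72966.30

Total landed cost: SGD 72966.30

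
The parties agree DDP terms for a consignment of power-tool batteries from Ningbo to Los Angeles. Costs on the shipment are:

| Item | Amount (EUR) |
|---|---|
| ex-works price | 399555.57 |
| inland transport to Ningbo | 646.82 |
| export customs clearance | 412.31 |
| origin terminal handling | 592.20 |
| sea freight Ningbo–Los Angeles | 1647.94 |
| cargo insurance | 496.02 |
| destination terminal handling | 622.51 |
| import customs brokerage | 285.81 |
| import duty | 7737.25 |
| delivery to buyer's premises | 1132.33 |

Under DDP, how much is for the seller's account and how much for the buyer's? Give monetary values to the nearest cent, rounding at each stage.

DDP: the seller bears all costs including import duty.
Seller's account: goods 399555.57 + inland to port 646.82 + export clearance 412.31 + origin terminal 592.20 + freight 1647.94 + insurance 496.02 + destination terminal 622.51 + brokerage 285.81 + duty 7737.25 + delivery 1132.33 = 413128.76
Buyer's account: 0.00

Seller: EUR 413128.76; buyer: EUR 0.00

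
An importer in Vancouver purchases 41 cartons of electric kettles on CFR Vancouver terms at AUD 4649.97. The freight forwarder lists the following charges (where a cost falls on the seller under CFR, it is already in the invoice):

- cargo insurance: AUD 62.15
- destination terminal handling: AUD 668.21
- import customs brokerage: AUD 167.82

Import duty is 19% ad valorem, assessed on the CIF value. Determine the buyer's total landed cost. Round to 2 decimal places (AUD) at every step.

CFR: the seller pays costs through ocean freight to the destination port, but not insurance.
CIF value = CFR price + insurance = 4649.97 + 62.15 = 4712.12
Import duty = 4712.12 × 19% = 895.30
Buyer bears: insurance 62.15 + destination terminal 668.21 + brokerage 167.82 + duty 895.30 = 1793.48
Landed cost = invoice 4649.97 + 1793.48 = 6443.45

Total landed cost: AUD 6443.45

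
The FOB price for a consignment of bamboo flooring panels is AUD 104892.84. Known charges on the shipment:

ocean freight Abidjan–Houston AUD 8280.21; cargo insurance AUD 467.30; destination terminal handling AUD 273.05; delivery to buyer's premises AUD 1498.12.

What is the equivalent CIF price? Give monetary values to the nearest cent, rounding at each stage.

Not relevant to the conversion: delivery, destination terminal — on the buyer under both terms; not part of either seller's price.
From FOB to CIF, the seller additionally bears: freight, insurance.
CIF price = 104892.84 + 8280.21 + 467.30 = 113640.35

CIF price: AUD 113640.35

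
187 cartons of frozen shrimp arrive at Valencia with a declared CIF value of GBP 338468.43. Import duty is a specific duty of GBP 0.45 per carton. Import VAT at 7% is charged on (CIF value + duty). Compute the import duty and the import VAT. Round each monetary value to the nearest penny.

Import duty: GBP 84.15; import VAT: GBP 23698.68

Import duty = 187 × 0.45 = 84.15
VAT base = CIF + duty = 338468.43 + 84.15 = 338552.58
Import VAT = 338552.58 × 7% = 23698.68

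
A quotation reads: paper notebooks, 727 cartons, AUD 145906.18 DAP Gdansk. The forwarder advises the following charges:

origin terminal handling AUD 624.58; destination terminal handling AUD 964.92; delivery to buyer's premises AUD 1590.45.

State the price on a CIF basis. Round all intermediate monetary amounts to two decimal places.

Not relevant to the conversion: origin terminal — on the seller under both DAP and CIF; already in the DAP price and stays in the CIF price.
From DAP to CIF, the seller no longer bears: destination terminal, delivery.
CIF price = 145906.18 − 964.92 − 1590.45 = 143350.81

CIF price: AUD 143350.81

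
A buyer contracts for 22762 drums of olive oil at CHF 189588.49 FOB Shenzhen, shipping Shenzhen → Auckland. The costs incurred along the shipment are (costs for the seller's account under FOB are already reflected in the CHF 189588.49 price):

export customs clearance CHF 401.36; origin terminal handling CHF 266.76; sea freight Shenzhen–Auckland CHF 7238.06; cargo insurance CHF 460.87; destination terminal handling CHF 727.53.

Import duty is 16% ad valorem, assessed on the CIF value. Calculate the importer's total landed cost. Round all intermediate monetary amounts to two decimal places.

Total landed cost: CHF 229580.94

FOB: the seller bears costs until goods are on board at the origin port; the buyer bears freight, insurance and all costs thereafter.
Already in the invoice (seller's account under FOB): export clearance, origin terminal — exclude.
CIF value = FOB price + freight + insurance = 189588.49 + 7238.06 + 460.87 = 197287.42
Import duty = 197287.42 × 16% = 31565.99
Buyer bears: freight 7238.06 + insurance 460.87 + destination terminal 727.53 + duty 31565.99 = 39992.45
Landed cost = invoice 189588.49 + 39992.45 = 229580.94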